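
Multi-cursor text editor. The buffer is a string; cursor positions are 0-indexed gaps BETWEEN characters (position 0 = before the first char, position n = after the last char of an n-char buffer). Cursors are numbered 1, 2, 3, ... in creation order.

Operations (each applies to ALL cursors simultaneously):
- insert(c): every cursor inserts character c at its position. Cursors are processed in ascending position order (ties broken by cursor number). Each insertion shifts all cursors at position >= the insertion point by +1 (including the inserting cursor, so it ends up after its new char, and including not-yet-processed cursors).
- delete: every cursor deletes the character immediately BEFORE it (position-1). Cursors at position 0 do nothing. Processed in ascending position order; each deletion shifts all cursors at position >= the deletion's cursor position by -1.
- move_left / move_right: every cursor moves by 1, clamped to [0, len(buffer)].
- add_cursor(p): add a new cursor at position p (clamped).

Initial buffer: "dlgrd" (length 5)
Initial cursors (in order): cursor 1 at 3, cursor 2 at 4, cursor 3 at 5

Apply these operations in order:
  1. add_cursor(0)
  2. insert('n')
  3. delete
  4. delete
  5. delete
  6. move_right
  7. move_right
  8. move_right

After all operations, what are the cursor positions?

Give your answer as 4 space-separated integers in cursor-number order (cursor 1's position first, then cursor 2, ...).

After op 1 (add_cursor(0)): buffer="dlgrd" (len 5), cursors c4@0 c1@3 c2@4 c3@5, authorship .....
After op 2 (insert('n')): buffer="ndlgnrndn" (len 9), cursors c4@1 c1@5 c2@7 c3@9, authorship 4...1.2.3
After op 3 (delete): buffer="dlgrd" (len 5), cursors c4@0 c1@3 c2@4 c3@5, authorship .....
After op 4 (delete): buffer="dl" (len 2), cursors c4@0 c1@2 c2@2 c3@2, authorship ..
After op 5 (delete): buffer="" (len 0), cursors c1@0 c2@0 c3@0 c4@0, authorship 
After op 6 (move_right): buffer="" (len 0), cursors c1@0 c2@0 c3@0 c4@0, authorship 
After op 7 (move_right): buffer="" (len 0), cursors c1@0 c2@0 c3@0 c4@0, authorship 
After op 8 (move_right): buffer="" (len 0), cursors c1@0 c2@0 c3@0 c4@0, authorship 

Answer: 0 0 0 0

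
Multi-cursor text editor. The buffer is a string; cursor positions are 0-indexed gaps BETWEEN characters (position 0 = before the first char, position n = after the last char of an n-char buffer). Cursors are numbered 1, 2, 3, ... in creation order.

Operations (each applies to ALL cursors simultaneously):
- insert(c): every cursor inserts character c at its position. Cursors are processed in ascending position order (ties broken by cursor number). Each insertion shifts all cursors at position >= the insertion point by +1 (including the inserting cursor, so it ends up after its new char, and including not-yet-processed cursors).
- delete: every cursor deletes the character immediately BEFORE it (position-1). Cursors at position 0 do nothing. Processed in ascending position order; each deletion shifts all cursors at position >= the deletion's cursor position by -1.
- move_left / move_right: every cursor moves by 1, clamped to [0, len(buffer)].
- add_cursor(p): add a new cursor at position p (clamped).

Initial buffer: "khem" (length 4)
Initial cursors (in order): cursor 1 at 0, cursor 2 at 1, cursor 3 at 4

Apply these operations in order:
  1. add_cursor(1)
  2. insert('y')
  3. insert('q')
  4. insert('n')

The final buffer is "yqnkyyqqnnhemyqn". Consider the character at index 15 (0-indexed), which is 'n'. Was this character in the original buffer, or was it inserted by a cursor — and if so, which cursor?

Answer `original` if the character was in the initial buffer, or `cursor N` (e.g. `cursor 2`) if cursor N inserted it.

Answer: cursor 3

Derivation:
After op 1 (add_cursor(1)): buffer="khem" (len 4), cursors c1@0 c2@1 c4@1 c3@4, authorship ....
After op 2 (insert('y')): buffer="ykyyhemy" (len 8), cursors c1@1 c2@4 c4@4 c3@8, authorship 1.24...3
After op 3 (insert('q')): buffer="yqkyyqqhemyq" (len 12), cursors c1@2 c2@7 c4@7 c3@12, authorship 11.2424...33
After op 4 (insert('n')): buffer="yqnkyyqqnnhemyqn" (len 16), cursors c1@3 c2@10 c4@10 c3@16, authorship 111.242424...333
Authorship (.=original, N=cursor N): 1 1 1 . 2 4 2 4 2 4 . . . 3 3 3
Index 15: author = 3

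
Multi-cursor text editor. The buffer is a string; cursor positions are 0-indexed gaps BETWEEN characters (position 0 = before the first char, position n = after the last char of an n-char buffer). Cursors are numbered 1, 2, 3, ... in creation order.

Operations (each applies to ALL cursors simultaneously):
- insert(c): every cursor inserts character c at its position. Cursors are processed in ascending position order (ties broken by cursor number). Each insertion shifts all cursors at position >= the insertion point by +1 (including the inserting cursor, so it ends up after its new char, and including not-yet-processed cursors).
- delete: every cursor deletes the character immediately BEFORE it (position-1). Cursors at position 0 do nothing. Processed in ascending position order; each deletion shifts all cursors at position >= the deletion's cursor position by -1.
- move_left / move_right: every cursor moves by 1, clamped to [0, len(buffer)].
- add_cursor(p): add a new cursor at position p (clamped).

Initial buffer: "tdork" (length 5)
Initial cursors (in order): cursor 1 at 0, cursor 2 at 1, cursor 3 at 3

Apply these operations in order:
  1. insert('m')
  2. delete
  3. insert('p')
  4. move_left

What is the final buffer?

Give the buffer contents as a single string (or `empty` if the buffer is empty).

Answer: ptpdoprk

Derivation:
After op 1 (insert('m')): buffer="mtmdomrk" (len 8), cursors c1@1 c2@3 c3@6, authorship 1.2..3..
After op 2 (delete): buffer="tdork" (len 5), cursors c1@0 c2@1 c3@3, authorship .....
After op 3 (insert('p')): buffer="ptpdoprk" (len 8), cursors c1@1 c2@3 c3@6, authorship 1.2..3..
After op 4 (move_left): buffer="ptpdoprk" (len 8), cursors c1@0 c2@2 c3@5, authorship 1.2..3..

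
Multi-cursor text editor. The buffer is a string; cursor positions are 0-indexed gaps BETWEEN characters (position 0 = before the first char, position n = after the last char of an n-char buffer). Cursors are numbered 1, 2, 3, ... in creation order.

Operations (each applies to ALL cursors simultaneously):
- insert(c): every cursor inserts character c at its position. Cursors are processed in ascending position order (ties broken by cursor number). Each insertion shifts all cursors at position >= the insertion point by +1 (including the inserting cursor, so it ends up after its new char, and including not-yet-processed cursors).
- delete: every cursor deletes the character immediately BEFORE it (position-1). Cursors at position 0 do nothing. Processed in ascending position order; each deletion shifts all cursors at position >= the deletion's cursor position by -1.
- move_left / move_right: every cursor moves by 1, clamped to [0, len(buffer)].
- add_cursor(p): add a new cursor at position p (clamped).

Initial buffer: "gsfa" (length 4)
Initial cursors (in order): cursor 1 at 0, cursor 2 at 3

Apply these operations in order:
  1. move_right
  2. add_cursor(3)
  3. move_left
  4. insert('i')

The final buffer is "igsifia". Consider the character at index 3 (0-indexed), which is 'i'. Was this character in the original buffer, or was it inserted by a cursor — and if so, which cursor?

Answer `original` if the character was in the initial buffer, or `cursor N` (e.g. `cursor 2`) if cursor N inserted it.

After op 1 (move_right): buffer="gsfa" (len 4), cursors c1@1 c2@4, authorship ....
After op 2 (add_cursor(3)): buffer="gsfa" (len 4), cursors c1@1 c3@3 c2@4, authorship ....
After op 3 (move_left): buffer="gsfa" (len 4), cursors c1@0 c3@2 c2@3, authorship ....
After op 4 (insert('i')): buffer="igsifia" (len 7), cursors c1@1 c3@4 c2@6, authorship 1..3.2.
Authorship (.=original, N=cursor N): 1 . . 3 . 2 .
Index 3: author = 3

Answer: cursor 3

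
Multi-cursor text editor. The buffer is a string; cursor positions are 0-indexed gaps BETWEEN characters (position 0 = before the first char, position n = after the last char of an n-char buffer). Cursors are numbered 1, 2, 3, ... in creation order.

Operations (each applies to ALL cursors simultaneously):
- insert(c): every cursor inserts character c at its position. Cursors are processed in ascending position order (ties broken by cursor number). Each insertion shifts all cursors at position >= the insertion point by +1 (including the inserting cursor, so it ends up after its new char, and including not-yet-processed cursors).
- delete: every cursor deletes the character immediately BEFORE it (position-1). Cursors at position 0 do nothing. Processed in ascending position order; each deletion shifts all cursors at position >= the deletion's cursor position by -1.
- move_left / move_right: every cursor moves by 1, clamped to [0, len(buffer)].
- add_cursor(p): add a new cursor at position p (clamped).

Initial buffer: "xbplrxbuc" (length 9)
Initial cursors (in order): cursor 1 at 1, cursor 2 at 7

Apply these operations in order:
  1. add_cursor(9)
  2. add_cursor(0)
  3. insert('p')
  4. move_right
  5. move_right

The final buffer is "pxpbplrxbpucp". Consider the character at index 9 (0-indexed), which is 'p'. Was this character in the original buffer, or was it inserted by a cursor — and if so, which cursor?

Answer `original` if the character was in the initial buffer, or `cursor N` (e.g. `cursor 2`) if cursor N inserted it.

After op 1 (add_cursor(9)): buffer="xbplrxbuc" (len 9), cursors c1@1 c2@7 c3@9, authorship .........
After op 2 (add_cursor(0)): buffer="xbplrxbuc" (len 9), cursors c4@0 c1@1 c2@7 c3@9, authorship .........
After op 3 (insert('p')): buffer="pxpbplrxbpucp" (len 13), cursors c4@1 c1@3 c2@10 c3@13, authorship 4.1......2..3
After op 4 (move_right): buffer="pxpbplrxbpucp" (len 13), cursors c4@2 c1@4 c2@11 c3@13, authorship 4.1......2..3
After op 5 (move_right): buffer="pxpbplrxbpucp" (len 13), cursors c4@3 c1@5 c2@12 c3@13, authorship 4.1......2..3
Authorship (.=original, N=cursor N): 4 . 1 . . . . . . 2 . . 3
Index 9: author = 2

Answer: cursor 2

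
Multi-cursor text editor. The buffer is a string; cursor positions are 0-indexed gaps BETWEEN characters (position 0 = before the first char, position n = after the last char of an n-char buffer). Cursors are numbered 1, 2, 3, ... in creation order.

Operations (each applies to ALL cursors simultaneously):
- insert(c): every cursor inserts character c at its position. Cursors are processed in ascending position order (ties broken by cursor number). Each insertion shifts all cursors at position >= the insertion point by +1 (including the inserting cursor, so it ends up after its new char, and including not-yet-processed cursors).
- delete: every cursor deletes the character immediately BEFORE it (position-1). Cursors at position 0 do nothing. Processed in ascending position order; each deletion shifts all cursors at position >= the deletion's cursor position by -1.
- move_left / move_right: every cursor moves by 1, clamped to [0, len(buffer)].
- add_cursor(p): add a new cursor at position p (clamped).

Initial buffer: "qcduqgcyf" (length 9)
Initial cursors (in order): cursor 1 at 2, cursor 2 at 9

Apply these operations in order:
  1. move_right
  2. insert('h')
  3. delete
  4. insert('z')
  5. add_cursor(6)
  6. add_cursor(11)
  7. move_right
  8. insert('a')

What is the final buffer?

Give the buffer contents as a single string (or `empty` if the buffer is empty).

After op 1 (move_right): buffer="qcduqgcyf" (len 9), cursors c1@3 c2@9, authorship .........
After op 2 (insert('h')): buffer="qcdhuqgcyfh" (len 11), cursors c1@4 c2@11, authorship ...1......2
After op 3 (delete): buffer="qcduqgcyf" (len 9), cursors c1@3 c2@9, authorship .........
After op 4 (insert('z')): buffer="qcdzuqgcyfz" (len 11), cursors c1@4 c2@11, authorship ...1......2
After op 5 (add_cursor(6)): buffer="qcdzuqgcyfz" (len 11), cursors c1@4 c3@6 c2@11, authorship ...1......2
After op 6 (add_cursor(11)): buffer="qcdzuqgcyfz" (len 11), cursors c1@4 c3@6 c2@11 c4@11, authorship ...1......2
After op 7 (move_right): buffer="qcdzuqgcyfz" (len 11), cursors c1@5 c3@7 c2@11 c4@11, authorship ...1......2
After op 8 (insert('a')): buffer="qcdzuaqgacyfzaa" (len 15), cursors c1@6 c3@9 c2@15 c4@15, authorship ...1.1..3...224

Answer: qcdzuaqgacyfzaa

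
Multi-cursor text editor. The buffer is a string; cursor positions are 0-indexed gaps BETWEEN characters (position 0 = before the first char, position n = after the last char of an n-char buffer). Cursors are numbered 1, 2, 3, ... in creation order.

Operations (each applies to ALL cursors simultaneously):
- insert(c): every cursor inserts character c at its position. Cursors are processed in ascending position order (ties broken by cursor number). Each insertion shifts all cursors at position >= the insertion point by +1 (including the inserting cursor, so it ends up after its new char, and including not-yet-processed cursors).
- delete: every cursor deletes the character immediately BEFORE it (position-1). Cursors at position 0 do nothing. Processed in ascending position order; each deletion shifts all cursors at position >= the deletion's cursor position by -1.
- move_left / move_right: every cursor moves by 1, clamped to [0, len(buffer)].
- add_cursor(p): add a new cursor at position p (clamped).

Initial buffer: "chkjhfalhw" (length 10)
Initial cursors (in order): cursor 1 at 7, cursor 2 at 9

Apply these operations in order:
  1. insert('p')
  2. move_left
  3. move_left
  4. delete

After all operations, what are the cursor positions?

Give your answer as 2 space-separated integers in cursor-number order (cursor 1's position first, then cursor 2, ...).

After op 1 (insert('p')): buffer="chkjhfaplhpw" (len 12), cursors c1@8 c2@11, authorship .......1..2.
After op 2 (move_left): buffer="chkjhfaplhpw" (len 12), cursors c1@7 c2@10, authorship .......1..2.
After op 3 (move_left): buffer="chkjhfaplhpw" (len 12), cursors c1@6 c2@9, authorship .......1..2.
After op 4 (delete): buffer="chkjhaphpw" (len 10), cursors c1@5 c2@7, authorship ......1.2.

Answer: 5 7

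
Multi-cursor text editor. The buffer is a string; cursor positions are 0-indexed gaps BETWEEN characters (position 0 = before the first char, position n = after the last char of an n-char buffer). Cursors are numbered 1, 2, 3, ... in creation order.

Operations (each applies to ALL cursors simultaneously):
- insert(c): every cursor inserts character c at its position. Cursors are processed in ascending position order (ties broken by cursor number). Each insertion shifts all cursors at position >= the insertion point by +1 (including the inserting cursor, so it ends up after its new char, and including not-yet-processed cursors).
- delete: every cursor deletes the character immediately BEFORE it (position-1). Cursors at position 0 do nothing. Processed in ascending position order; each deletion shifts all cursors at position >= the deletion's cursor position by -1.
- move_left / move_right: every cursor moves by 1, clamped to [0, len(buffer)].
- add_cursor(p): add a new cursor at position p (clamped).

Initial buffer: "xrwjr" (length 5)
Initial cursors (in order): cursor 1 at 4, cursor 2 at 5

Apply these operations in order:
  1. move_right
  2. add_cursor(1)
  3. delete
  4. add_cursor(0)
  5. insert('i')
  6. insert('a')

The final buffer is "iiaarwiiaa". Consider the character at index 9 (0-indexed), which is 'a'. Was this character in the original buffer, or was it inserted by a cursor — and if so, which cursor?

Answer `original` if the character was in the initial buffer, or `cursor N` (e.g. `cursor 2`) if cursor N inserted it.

After op 1 (move_right): buffer="xrwjr" (len 5), cursors c1@5 c2@5, authorship .....
After op 2 (add_cursor(1)): buffer="xrwjr" (len 5), cursors c3@1 c1@5 c2@5, authorship .....
After op 3 (delete): buffer="rw" (len 2), cursors c3@0 c1@2 c2@2, authorship ..
After op 4 (add_cursor(0)): buffer="rw" (len 2), cursors c3@0 c4@0 c1@2 c2@2, authorship ..
After op 5 (insert('i')): buffer="iirwii" (len 6), cursors c3@2 c4@2 c1@6 c2@6, authorship 34..12
After op 6 (insert('a')): buffer="iiaarwiiaa" (len 10), cursors c3@4 c4@4 c1@10 c2@10, authorship 3434..1212
Authorship (.=original, N=cursor N): 3 4 3 4 . . 1 2 1 2
Index 9: author = 2

Answer: cursor 2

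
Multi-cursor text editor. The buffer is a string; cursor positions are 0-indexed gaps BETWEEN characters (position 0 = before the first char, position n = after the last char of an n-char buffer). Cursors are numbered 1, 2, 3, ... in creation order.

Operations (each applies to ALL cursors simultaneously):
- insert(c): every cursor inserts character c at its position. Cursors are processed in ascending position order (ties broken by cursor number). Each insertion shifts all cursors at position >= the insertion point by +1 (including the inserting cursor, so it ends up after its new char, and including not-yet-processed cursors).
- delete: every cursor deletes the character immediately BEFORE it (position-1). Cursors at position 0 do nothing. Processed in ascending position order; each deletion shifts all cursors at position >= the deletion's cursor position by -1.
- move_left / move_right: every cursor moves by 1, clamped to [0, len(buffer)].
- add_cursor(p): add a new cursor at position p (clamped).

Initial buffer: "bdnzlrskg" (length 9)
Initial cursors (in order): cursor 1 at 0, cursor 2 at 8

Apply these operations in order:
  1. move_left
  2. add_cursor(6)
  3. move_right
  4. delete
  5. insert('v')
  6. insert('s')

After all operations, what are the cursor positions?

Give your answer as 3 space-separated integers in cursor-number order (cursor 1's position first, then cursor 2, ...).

Answer: 2 11 11

Derivation:
After op 1 (move_left): buffer="bdnzlrskg" (len 9), cursors c1@0 c2@7, authorship .........
After op 2 (add_cursor(6)): buffer="bdnzlrskg" (len 9), cursors c1@0 c3@6 c2@7, authorship .........
After op 3 (move_right): buffer="bdnzlrskg" (len 9), cursors c1@1 c3@7 c2@8, authorship .........
After op 4 (delete): buffer="dnzlrg" (len 6), cursors c1@0 c2@5 c3@5, authorship ......
After op 5 (insert('v')): buffer="vdnzlrvvg" (len 9), cursors c1@1 c2@8 c3@8, authorship 1.....23.
After op 6 (insert('s')): buffer="vsdnzlrvvssg" (len 12), cursors c1@2 c2@11 c3@11, authorship 11.....2323.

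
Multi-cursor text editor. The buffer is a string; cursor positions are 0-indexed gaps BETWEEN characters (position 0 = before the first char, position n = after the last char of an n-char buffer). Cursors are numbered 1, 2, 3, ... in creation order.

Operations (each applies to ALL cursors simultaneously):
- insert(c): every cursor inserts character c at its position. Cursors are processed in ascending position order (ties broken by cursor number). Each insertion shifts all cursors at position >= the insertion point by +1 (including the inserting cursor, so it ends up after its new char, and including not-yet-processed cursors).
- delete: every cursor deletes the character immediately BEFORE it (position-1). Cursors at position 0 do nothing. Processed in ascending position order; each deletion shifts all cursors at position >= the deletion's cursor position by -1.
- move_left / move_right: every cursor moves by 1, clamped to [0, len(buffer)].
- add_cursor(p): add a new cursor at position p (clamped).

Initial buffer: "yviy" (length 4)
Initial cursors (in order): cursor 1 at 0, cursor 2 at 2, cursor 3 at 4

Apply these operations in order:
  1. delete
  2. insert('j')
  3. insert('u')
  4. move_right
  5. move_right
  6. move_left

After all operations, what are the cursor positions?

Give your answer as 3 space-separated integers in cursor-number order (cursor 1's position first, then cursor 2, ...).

Answer: 3 6 7

Derivation:
After op 1 (delete): buffer="yi" (len 2), cursors c1@0 c2@1 c3@2, authorship ..
After op 2 (insert('j')): buffer="jyjij" (len 5), cursors c1@1 c2@3 c3@5, authorship 1.2.3
After op 3 (insert('u')): buffer="juyjuiju" (len 8), cursors c1@2 c2@5 c3@8, authorship 11.22.33
After op 4 (move_right): buffer="juyjuiju" (len 8), cursors c1@3 c2@6 c3@8, authorship 11.22.33
After op 5 (move_right): buffer="juyjuiju" (len 8), cursors c1@4 c2@7 c3@8, authorship 11.22.33
After op 6 (move_left): buffer="juyjuiju" (len 8), cursors c1@3 c2@6 c3@7, authorship 11.22.33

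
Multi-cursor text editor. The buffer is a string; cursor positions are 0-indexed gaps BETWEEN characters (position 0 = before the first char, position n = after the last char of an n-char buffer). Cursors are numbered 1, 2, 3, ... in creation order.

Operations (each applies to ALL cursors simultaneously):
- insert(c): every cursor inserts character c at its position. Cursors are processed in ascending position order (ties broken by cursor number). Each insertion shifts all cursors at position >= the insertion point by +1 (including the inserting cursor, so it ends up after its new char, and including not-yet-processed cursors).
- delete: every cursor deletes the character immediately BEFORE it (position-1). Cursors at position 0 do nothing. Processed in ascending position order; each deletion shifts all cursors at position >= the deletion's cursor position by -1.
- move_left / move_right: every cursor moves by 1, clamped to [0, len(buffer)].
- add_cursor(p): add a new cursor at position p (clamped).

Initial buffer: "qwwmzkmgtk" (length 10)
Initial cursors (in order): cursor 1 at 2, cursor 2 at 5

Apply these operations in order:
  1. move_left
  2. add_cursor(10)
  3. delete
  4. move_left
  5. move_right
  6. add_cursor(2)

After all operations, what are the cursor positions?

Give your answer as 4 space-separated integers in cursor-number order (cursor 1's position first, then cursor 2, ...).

Answer: 1 2 7 2

Derivation:
After op 1 (move_left): buffer="qwwmzkmgtk" (len 10), cursors c1@1 c2@4, authorship ..........
After op 2 (add_cursor(10)): buffer="qwwmzkmgtk" (len 10), cursors c1@1 c2@4 c3@10, authorship ..........
After op 3 (delete): buffer="wwzkmgt" (len 7), cursors c1@0 c2@2 c3@7, authorship .......
After op 4 (move_left): buffer="wwzkmgt" (len 7), cursors c1@0 c2@1 c3@6, authorship .......
After op 5 (move_right): buffer="wwzkmgt" (len 7), cursors c1@1 c2@2 c3@7, authorship .......
After op 6 (add_cursor(2)): buffer="wwzkmgt" (len 7), cursors c1@1 c2@2 c4@2 c3@7, authorship .......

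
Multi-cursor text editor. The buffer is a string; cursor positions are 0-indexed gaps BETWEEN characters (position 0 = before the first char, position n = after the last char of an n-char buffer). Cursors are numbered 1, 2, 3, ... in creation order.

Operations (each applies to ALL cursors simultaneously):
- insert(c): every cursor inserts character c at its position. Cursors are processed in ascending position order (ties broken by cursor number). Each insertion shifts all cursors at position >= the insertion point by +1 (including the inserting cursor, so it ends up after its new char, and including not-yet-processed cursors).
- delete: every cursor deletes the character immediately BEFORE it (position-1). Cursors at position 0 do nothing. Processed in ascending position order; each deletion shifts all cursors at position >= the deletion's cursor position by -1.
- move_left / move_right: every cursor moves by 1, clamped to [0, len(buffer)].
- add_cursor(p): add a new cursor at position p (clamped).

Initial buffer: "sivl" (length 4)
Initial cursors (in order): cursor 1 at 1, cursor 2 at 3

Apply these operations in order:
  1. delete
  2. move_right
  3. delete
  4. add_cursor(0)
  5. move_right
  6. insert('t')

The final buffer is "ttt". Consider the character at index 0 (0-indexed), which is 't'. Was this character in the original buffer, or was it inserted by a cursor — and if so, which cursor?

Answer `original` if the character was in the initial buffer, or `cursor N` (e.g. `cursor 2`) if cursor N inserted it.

After op 1 (delete): buffer="il" (len 2), cursors c1@0 c2@1, authorship ..
After op 2 (move_right): buffer="il" (len 2), cursors c1@1 c2@2, authorship ..
After op 3 (delete): buffer="" (len 0), cursors c1@0 c2@0, authorship 
After op 4 (add_cursor(0)): buffer="" (len 0), cursors c1@0 c2@0 c3@0, authorship 
After op 5 (move_right): buffer="" (len 0), cursors c1@0 c2@0 c3@0, authorship 
After op 6 (insert('t')): buffer="ttt" (len 3), cursors c1@3 c2@3 c3@3, authorship 123
Authorship (.=original, N=cursor N): 1 2 3
Index 0: author = 1

Answer: cursor 1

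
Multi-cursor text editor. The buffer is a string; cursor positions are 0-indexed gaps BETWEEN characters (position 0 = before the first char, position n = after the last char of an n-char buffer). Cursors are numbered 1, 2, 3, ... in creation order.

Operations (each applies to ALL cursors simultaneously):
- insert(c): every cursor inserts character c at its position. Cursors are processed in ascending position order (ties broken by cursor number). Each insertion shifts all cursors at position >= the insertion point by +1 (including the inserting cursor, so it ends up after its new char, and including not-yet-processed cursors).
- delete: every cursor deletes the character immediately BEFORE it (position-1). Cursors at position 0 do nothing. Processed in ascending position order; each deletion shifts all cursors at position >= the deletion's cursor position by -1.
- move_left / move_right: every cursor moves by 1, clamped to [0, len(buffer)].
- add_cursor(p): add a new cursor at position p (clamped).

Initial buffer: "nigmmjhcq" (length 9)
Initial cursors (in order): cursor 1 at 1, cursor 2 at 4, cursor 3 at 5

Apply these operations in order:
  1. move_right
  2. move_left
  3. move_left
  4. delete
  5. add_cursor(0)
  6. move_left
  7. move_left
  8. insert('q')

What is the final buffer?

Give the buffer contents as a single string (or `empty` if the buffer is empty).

Answer: qqqqnimjhcq

Derivation:
After op 1 (move_right): buffer="nigmmjhcq" (len 9), cursors c1@2 c2@5 c3@6, authorship .........
After op 2 (move_left): buffer="nigmmjhcq" (len 9), cursors c1@1 c2@4 c3@5, authorship .........
After op 3 (move_left): buffer="nigmmjhcq" (len 9), cursors c1@0 c2@3 c3@4, authorship .........
After op 4 (delete): buffer="nimjhcq" (len 7), cursors c1@0 c2@2 c3@2, authorship .......
After op 5 (add_cursor(0)): buffer="nimjhcq" (len 7), cursors c1@0 c4@0 c2@2 c3@2, authorship .......
After op 6 (move_left): buffer="nimjhcq" (len 7), cursors c1@0 c4@0 c2@1 c3@1, authorship .......
After op 7 (move_left): buffer="nimjhcq" (len 7), cursors c1@0 c2@0 c3@0 c4@0, authorship .......
After op 8 (insert('q')): buffer="qqqqnimjhcq" (len 11), cursors c1@4 c2@4 c3@4 c4@4, authorship 1234.......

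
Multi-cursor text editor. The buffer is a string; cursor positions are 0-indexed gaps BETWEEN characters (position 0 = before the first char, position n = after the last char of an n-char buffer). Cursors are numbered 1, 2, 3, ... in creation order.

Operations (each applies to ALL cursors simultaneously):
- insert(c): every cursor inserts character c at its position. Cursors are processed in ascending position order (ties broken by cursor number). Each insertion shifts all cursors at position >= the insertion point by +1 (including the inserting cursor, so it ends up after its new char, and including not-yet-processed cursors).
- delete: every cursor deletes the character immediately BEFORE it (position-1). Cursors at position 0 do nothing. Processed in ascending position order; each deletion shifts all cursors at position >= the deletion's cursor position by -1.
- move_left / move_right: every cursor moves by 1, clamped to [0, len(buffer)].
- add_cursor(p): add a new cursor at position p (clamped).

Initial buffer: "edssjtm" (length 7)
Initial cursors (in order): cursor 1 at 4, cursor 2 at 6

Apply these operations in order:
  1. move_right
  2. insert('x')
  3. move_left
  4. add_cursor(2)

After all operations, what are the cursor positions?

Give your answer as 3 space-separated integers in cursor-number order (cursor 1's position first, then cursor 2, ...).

After op 1 (move_right): buffer="edssjtm" (len 7), cursors c1@5 c2@7, authorship .......
After op 2 (insert('x')): buffer="edssjxtmx" (len 9), cursors c1@6 c2@9, authorship .....1..2
After op 3 (move_left): buffer="edssjxtmx" (len 9), cursors c1@5 c2@8, authorship .....1..2
After op 4 (add_cursor(2)): buffer="edssjxtmx" (len 9), cursors c3@2 c1@5 c2@8, authorship .....1..2

Answer: 5 8 2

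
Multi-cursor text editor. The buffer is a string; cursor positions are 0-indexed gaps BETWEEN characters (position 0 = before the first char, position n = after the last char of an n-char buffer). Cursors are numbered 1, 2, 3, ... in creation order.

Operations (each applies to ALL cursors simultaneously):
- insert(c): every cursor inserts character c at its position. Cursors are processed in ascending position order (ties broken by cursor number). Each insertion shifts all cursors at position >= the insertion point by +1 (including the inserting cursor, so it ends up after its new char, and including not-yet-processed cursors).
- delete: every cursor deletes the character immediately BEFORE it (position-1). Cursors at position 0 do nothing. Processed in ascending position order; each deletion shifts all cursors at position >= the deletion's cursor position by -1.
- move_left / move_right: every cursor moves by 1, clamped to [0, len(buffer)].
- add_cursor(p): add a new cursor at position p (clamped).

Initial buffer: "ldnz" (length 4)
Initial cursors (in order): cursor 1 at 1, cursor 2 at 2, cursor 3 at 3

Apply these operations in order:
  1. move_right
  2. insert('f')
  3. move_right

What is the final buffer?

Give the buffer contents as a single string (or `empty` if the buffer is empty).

After op 1 (move_right): buffer="ldnz" (len 4), cursors c1@2 c2@3 c3@4, authorship ....
After op 2 (insert('f')): buffer="ldfnfzf" (len 7), cursors c1@3 c2@5 c3@7, authorship ..1.2.3
After op 3 (move_right): buffer="ldfnfzf" (len 7), cursors c1@4 c2@6 c3@7, authorship ..1.2.3

Answer: ldfnfzf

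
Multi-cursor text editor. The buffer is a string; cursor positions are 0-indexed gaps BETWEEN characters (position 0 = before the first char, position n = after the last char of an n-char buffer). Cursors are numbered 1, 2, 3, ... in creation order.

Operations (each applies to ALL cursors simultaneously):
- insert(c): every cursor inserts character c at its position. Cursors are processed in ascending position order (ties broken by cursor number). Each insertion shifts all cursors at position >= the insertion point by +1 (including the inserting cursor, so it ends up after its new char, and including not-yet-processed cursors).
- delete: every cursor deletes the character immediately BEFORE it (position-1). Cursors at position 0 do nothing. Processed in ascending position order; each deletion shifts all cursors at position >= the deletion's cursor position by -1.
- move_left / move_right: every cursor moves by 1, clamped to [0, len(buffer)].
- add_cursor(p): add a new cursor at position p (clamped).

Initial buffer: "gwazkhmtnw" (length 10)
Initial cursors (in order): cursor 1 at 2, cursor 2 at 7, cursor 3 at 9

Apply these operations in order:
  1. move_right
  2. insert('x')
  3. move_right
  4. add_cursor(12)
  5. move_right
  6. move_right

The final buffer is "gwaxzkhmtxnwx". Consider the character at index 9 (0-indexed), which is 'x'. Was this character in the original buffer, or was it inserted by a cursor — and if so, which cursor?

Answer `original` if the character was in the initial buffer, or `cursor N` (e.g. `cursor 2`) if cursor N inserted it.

Answer: cursor 2

Derivation:
After op 1 (move_right): buffer="gwazkhmtnw" (len 10), cursors c1@3 c2@8 c3@10, authorship ..........
After op 2 (insert('x')): buffer="gwaxzkhmtxnwx" (len 13), cursors c1@4 c2@10 c3@13, authorship ...1.....2..3
After op 3 (move_right): buffer="gwaxzkhmtxnwx" (len 13), cursors c1@5 c2@11 c3@13, authorship ...1.....2..3
After op 4 (add_cursor(12)): buffer="gwaxzkhmtxnwx" (len 13), cursors c1@5 c2@11 c4@12 c3@13, authorship ...1.....2..3
After op 5 (move_right): buffer="gwaxzkhmtxnwx" (len 13), cursors c1@6 c2@12 c3@13 c4@13, authorship ...1.....2..3
After op 6 (move_right): buffer="gwaxzkhmtxnwx" (len 13), cursors c1@7 c2@13 c3@13 c4@13, authorship ...1.....2..3
Authorship (.=original, N=cursor N): . . . 1 . . . . . 2 . . 3
Index 9: author = 2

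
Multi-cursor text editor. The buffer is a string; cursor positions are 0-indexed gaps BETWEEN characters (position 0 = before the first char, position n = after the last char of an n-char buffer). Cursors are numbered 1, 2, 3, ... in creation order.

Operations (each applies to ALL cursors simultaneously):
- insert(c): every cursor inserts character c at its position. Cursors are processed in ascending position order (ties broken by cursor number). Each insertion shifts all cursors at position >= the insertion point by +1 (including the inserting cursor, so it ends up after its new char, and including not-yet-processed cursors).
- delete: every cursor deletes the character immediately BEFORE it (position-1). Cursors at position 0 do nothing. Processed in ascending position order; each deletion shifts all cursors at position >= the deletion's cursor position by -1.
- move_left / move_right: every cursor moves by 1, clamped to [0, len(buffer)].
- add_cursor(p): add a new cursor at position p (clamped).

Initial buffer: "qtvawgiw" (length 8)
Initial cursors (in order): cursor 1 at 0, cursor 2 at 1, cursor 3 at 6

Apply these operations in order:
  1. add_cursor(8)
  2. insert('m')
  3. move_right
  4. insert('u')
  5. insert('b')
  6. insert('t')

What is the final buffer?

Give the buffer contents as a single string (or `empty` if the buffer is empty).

Answer: mqubtmtubtvawgmiubtwmubt

Derivation:
After op 1 (add_cursor(8)): buffer="qtvawgiw" (len 8), cursors c1@0 c2@1 c3@6 c4@8, authorship ........
After op 2 (insert('m')): buffer="mqmtvawgmiwm" (len 12), cursors c1@1 c2@3 c3@9 c4@12, authorship 1.2.....3..4
After op 3 (move_right): buffer="mqmtvawgmiwm" (len 12), cursors c1@2 c2@4 c3@10 c4@12, authorship 1.2.....3..4
After op 4 (insert('u')): buffer="mqumtuvawgmiuwmu" (len 16), cursors c1@3 c2@6 c3@13 c4@16, authorship 1.12.2....3.3.44
After op 5 (insert('b')): buffer="mqubmtubvawgmiubwmub" (len 20), cursors c1@4 c2@8 c3@16 c4@20, authorship 1.112.22....3.33.444
After op 6 (insert('t')): buffer="mqubtmtubtvawgmiubtwmubt" (len 24), cursors c1@5 c2@10 c3@19 c4@24, authorship 1.1112.222....3.333.4444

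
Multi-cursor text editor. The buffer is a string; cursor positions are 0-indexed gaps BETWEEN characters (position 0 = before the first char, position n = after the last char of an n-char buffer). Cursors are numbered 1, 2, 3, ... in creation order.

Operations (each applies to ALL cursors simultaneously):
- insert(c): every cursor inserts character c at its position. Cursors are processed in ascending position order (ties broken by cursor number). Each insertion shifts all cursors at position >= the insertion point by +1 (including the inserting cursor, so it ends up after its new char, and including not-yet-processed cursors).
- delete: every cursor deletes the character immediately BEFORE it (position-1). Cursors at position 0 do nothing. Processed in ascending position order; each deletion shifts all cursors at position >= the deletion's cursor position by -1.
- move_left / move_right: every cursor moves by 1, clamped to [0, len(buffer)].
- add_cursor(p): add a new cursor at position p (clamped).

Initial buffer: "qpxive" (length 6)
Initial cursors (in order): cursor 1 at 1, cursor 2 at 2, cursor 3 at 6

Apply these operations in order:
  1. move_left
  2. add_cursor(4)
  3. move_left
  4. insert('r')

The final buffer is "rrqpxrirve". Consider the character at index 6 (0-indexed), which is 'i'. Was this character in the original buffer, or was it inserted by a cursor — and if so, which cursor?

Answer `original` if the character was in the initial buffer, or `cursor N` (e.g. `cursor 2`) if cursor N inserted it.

Answer: original

Derivation:
After op 1 (move_left): buffer="qpxive" (len 6), cursors c1@0 c2@1 c3@5, authorship ......
After op 2 (add_cursor(4)): buffer="qpxive" (len 6), cursors c1@0 c2@1 c4@4 c3@5, authorship ......
After op 3 (move_left): buffer="qpxive" (len 6), cursors c1@0 c2@0 c4@3 c3@4, authorship ......
After op 4 (insert('r')): buffer="rrqpxrirve" (len 10), cursors c1@2 c2@2 c4@6 c3@8, authorship 12...4.3..
Authorship (.=original, N=cursor N): 1 2 . . . 4 . 3 . .
Index 6: author = original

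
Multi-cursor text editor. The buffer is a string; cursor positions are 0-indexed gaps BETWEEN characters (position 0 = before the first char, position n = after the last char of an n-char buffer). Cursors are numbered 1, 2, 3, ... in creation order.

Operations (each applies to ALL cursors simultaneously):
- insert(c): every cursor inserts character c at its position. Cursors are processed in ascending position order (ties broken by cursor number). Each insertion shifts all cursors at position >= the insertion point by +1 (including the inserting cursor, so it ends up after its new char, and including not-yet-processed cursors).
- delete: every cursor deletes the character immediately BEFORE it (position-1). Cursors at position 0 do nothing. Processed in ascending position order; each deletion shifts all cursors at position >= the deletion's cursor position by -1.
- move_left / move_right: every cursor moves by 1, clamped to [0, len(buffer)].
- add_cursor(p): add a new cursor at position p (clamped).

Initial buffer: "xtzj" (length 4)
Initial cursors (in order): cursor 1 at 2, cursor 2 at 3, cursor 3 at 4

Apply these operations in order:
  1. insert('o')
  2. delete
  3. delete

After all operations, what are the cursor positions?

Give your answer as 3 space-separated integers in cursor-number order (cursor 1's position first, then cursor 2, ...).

Answer: 1 1 1

Derivation:
After op 1 (insert('o')): buffer="xtozojo" (len 7), cursors c1@3 c2@5 c3@7, authorship ..1.2.3
After op 2 (delete): buffer="xtzj" (len 4), cursors c1@2 c2@3 c3@4, authorship ....
After op 3 (delete): buffer="x" (len 1), cursors c1@1 c2@1 c3@1, authorship .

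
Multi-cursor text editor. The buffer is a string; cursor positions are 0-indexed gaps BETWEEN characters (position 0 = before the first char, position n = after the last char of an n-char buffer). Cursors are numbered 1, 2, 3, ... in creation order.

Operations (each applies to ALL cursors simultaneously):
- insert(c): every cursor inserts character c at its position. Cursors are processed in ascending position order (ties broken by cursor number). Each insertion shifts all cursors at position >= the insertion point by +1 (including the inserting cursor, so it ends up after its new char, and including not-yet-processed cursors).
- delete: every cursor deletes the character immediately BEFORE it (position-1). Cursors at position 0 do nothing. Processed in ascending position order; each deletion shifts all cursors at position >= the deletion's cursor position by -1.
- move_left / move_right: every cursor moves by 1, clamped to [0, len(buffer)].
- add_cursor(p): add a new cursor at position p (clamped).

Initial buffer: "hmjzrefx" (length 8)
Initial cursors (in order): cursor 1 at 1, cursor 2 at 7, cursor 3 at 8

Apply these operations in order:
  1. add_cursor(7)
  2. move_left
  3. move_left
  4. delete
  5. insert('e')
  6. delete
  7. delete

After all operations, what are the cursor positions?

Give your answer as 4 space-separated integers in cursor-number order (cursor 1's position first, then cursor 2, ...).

After op 1 (add_cursor(7)): buffer="hmjzrefx" (len 8), cursors c1@1 c2@7 c4@7 c3@8, authorship ........
After op 2 (move_left): buffer="hmjzrefx" (len 8), cursors c1@0 c2@6 c4@6 c3@7, authorship ........
After op 3 (move_left): buffer="hmjzrefx" (len 8), cursors c1@0 c2@5 c4@5 c3@6, authorship ........
After op 4 (delete): buffer="hmjfx" (len 5), cursors c1@0 c2@3 c3@3 c4@3, authorship .....
After op 5 (insert('e')): buffer="ehmjeeefx" (len 9), cursors c1@1 c2@7 c3@7 c4@7, authorship 1...234..
After op 6 (delete): buffer="hmjfx" (len 5), cursors c1@0 c2@3 c3@3 c4@3, authorship .....
After op 7 (delete): buffer="fx" (len 2), cursors c1@0 c2@0 c3@0 c4@0, authorship ..

Answer: 0 0 0 0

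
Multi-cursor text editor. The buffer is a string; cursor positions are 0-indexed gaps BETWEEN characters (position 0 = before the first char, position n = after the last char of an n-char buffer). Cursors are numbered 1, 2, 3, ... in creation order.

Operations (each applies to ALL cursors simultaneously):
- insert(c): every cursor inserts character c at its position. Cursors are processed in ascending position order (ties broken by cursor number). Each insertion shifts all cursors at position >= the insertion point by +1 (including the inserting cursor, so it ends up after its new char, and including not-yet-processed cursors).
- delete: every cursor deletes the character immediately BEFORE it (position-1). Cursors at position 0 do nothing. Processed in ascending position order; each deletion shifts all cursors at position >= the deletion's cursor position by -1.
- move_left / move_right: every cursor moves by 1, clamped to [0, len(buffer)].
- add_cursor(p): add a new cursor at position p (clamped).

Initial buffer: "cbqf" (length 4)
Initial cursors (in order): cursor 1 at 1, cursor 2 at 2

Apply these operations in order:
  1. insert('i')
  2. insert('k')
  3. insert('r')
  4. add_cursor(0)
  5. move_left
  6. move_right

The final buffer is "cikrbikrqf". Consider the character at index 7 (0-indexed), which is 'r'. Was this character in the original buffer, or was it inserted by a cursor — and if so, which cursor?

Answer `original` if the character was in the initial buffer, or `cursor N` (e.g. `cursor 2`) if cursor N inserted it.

Answer: cursor 2

Derivation:
After op 1 (insert('i')): buffer="cibiqf" (len 6), cursors c1@2 c2@4, authorship .1.2..
After op 2 (insert('k')): buffer="cikbikqf" (len 8), cursors c1@3 c2@6, authorship .11.22..
After op 3 (insert('r')): buffer="cikrbikrqf" (len 10), cursors c1@4 c2@8, authorship .111.222..
After op 4 (add_cursor(0)): buffer="cikrbikrqf" (len 10), cursors c3@0 c1@4 c2@8, authorship .111.222..
After op 5 (move_left): buffer="cikrbikrqf" (len 10), cursors c3@0 c1@3 c2@7, authorship .111.222..
After op 6 (move_right): buffer="cikrbikrqf" (len 10), cursors c3@1 c1@4 c2@8, authorship .111.222..
Authorship (.=original, N=cursor N): . 1 1 1 . 2 2 2 . .
Index 7: author = 2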